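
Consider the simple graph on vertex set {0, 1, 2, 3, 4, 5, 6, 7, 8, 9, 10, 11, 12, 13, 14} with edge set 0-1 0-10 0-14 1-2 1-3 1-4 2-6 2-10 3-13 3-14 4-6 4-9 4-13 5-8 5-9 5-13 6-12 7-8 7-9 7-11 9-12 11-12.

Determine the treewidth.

A width-3 tree decomposition is:
Bags: B1 = {7, 8, 11, 12}  B2 = {7, 8, 9, 12}  B3 = {5, 8, 9, 12}  B4 = {5, 6, 9, 12}  B5 = {4, 5, 6, 9}  B6 = {4, 5, 6, 13}  B7 = {2, 4, 6, 13}  B8 = {1, 2, 4, 13}  B9 = {1, 2, 3, 13}  B10 = {1, 2, 3, 10}  B11 = {0, 1, 3, 10}  B12 = {0, 3, 10, 14}
Tree: B1–B2, B2–B3, B3–B4, B4–B5, B5–B6, B6–B7, B7–B8, B8–B9, B9–B10, B10–B11, B11–B12
The largest bag has 4 vertices, giving width 3; this decomposition certifies tw(G) ≤ 3. For the lower bound: the 4 vertex sets {7,8,11}, {12}, {9}, {4,5,6,13} are disjoint, each induces a connected subgraph, and every pair is joined by at least one edge of G. Contracting each set to a single vertex therefore yields K_{4} as a minor, and since treewidth is minor-monotone, tw(G) ≥ tw(K_{4}) = 3. Hence tw(G) = 3 exactly.

3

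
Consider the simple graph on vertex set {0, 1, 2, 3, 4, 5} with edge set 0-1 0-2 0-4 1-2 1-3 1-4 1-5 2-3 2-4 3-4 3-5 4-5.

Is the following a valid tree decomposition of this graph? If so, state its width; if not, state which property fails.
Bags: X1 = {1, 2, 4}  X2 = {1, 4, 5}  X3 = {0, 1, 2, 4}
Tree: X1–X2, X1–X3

No — vertex 3 appears in no bag.

A tree decomposition must satisfy three properties: every vertex lies in some bag; for every edge, both endpoints lie together in some bag; and for every vertex, the bags containing it form a connected subtree. Here vertex 3 appears in no bag, so the decomposition is invalid.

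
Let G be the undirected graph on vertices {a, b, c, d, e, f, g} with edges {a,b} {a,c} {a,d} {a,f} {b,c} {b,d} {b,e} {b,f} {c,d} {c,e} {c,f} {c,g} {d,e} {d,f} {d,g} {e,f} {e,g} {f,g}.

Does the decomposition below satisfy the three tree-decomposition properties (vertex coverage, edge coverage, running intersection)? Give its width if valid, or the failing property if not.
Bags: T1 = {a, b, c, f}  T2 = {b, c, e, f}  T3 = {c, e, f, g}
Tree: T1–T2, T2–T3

No — vertex d appears in no bag.

A tree decomposition must satisfy three properties: every vertex lies in some bag; for every edge, both endpoints lie together in some bag; and for every vertex, the bags containing it form a connected subtree. Here vertex d appears in no bag, so the decomposition is invalid.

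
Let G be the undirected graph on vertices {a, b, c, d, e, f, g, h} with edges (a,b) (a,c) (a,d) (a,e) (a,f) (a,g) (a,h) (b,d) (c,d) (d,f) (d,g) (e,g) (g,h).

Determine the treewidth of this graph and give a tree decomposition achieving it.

The largest bag has 3 vertices, giving width 2; this decomposition certifies tw(G) ≤ 2. For the lower bound, the 3 vertices {a, d, g} are pairwise adjacent, and any tree decomposition puts a clique entirely inside one bag — forcing width ≥ 2. Therefore the treewidth is 2.

Treewidth 2.
Bags: B1 = {a, d, f}  B2 = {a, d, g}  B3 = {a, c, d}  B4 = {a, g, h}  B5 = {a, b, d}  B6 = {a, e, g}
Tree: B1–B2, B2–B3, B2–B4, B3–B5, B2–B6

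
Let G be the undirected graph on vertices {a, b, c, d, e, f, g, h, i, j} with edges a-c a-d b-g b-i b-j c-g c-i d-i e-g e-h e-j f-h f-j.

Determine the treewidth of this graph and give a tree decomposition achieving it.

Treewidth 2.
Bags: B1 = {f, h, j}  B2 = {e, h, j}  B3 = {b, e, j}  B4 = {b, e, g}  B5 = {b, g, i}  B6 = {c, g, i}  B7 = {c, d, i}  B8 = {a, c, d}
Tree: B1–B2, B2–B3, B3–B4, B4–B5, B5–B6, B6–B7, B7–B8

Each bag holds 3 vertices, so the decomposition has width 2, which upper-bounds the treewidth. Since f–h–e–j–f is a cycle in G, G is not acyclic. Forests are exactly the graphs of treewidth ≤ 1, so tw(G) ≥ 2. The upper and lower bounds meet at 2, so that is the treewidth.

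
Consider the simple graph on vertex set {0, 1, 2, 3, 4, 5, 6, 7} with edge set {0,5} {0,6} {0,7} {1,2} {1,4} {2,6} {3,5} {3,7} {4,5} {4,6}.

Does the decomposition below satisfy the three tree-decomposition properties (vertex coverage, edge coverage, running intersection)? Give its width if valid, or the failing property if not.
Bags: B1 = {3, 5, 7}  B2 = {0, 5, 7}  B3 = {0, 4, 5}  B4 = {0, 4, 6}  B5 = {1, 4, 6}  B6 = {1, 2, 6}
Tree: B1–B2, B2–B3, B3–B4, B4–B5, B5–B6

Yes; width 2.

Checking the three conditions: (i) the bags cover all of {0, 1, 2, 3, 4, 5, 6, 7}; (ii) for each edge, some bag contains both endpoints; (iii) the bags containing any fixed vertex form a subtree. All hold, so the decomposition is valid with width 3 − 1 = 2.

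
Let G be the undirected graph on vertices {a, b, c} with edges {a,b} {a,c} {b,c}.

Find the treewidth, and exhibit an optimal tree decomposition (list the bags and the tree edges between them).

With just one bag of size 3, the width is 3 − 1 = 2, so tw(G) ≤ 2. Conversely, {a, b, c} is a clique of size 3, and the vertices of any clique must share a bag in every tree decomposition; so some bag has ≥ 3 vertices and tw(G) ≥ 2. Therefore the treewidth is 2.

Treewidth 2.
One such decomposition:
Bags: B1 = {a, b, c}
Tree: (single bag)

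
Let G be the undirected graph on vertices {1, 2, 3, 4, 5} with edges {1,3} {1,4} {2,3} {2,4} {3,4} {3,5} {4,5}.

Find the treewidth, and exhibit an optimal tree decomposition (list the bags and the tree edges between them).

Treewidth 2.
One optimal decomposition is:
Bags: B1 = {3, 4, 5}  B2 = {1, 3, 4}  B3 = {2, 3, 4}
Tree: B1–B2, B1–B3

The largest bag has 3 vertices, giving width 2; this decomposition certifies tw(G) ≤ 2. Conversely, {1, 3, 4} is a clique of size 3, and the vertices of any clique must share a bag in every tree decomposition; so some bag has ≥ 3 vertices and tw(G) ≥ 2. Hence tw(G) = 2 exactly.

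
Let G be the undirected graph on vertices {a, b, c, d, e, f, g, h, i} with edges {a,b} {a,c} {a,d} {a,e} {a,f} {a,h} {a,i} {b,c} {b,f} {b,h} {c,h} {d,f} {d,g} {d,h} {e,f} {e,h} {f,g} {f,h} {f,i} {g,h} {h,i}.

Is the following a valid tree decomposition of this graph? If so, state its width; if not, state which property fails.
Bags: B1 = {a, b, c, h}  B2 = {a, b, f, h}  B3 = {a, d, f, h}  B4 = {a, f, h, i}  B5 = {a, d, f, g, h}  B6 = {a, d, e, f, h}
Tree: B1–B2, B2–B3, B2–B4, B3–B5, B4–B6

No — bags containing vertex d are not connected in the tree.

A tree decomposition must satisfy three properties: every vertex lies in some bag; for every edge, both endpoints lie together in some bag; and for every vertex, the bags containing it form a connected subtree. Here bags containing vertex d are not connected in the tree, so the decomposition is invalid.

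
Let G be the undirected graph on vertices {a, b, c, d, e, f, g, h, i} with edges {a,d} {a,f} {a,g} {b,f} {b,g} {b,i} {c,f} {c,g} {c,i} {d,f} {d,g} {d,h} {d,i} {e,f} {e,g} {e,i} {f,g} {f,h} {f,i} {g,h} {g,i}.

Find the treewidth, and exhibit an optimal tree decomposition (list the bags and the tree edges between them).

The largest bag has 4 vertices, giving width 3; this decomposition certifies tw(G) ≤ 3. Conversely, {d, f, g, h} is a clique of size 4, and the vertices of any clique must share a bag in every tree decomposition; so some bag has ≥ 4 vertices and tw(G) ≥ 3. Hence tw(G) = 3 exactly.

Treewidth 3.
One such decomposition:
Bags: B1 = {e, f, g, i}  B2 = {c, f, g, i}  B3 = {d, f, g, i}  B4 = {a, d, f, g}  B5 = {b, f, g, i}  B6 = {d, f, g, h}
Tree: B1–B2, B2–B3, B3–B4, B1–B5, B4–B6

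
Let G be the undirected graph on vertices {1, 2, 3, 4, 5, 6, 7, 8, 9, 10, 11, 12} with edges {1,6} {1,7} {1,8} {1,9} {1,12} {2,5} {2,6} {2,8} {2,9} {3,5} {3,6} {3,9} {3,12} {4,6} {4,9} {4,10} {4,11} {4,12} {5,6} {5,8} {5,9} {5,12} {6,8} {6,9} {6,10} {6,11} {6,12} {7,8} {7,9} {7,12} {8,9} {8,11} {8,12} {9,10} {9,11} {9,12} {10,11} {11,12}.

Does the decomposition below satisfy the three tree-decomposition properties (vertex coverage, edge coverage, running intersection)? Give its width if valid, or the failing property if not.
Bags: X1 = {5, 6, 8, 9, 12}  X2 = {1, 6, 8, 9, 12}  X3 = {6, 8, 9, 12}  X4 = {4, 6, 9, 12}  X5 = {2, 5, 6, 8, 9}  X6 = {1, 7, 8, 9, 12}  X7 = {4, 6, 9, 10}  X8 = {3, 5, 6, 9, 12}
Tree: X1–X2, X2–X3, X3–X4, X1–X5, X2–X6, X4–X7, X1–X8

No — vertex 11 appears in no bag.

A tree decomposition must satisfy three properties: every vertex lies in some bag; for every edge, both endpoints lie together in some bag; and for every vertex, the bags containing it form a connected subtree. Here vertex 11 appears in no bag, so the decomposition is invalid.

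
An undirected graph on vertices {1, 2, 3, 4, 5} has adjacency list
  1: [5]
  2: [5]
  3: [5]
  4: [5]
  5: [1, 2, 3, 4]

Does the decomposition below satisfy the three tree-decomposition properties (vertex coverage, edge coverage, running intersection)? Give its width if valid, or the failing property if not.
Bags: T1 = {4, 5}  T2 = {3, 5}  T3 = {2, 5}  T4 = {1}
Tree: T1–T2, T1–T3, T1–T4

A tree decomposition must satisfy three properties: every vertex lies in some bag; for every edge, both endpoints lie together in some bag; and for every vertex, the bags containing it form a connected subtree. Here edge (5,1) lies in no bag, so the decomposition is invalid.

No — edge (5,1) lies in no bag.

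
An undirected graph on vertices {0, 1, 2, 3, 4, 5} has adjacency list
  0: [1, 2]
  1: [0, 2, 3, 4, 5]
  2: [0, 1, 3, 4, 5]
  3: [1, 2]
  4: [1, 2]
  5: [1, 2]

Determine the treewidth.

2

A width-2 tree decomposition is:
Bags: B1 = {1, 2, 5}  B2 = {0, 1, 2}  B3 = {1, 2, 4}  B4 = {1, 2, 3}
Tree: B1–B2, B2–B3, B1–B4
The largest bag has 3 vertices, giving width 2; this decomposition certifies tw(G) ≤ 2. On the other hand G contains the 3-clique {0, 1, 2}. A clique must lie in a single bag of any decomposition, so no decomposition can have width below 2. Hence tw(G) = 2 exactly.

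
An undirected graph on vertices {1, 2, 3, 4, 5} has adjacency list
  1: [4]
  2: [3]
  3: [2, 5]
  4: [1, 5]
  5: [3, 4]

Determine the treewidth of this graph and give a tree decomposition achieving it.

Treewidth 1.
One such decomposition:
Bags: B1 = {3, 5}  B2 = {4, 5}  B3 = {1, 4}  B4 = {2, 3}
Tree: B1–B2, B2–B3, B1–B4

Each bag holds 2 vertices, so the decomposition has width 1, which upper-bounds the treewidth. Since G has at least one edge (e.g. 3–5), it is not an edgeless graph, so tw(G) ≥ 1. Therefore the treewidth is 1.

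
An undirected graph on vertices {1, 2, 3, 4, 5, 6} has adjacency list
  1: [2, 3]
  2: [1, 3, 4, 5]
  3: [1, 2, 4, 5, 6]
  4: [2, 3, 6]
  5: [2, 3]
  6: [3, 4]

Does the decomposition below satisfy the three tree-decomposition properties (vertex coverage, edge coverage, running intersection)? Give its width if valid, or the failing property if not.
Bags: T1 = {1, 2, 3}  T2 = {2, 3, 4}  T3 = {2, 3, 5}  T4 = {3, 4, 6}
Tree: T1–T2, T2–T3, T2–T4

Vertex coverage: the bags together contain {1, 2, 3, 4, 5, 6}, the full vertex set. Edge coverage: each edge of G has both endpoints in at least one bag. Running intersection: for every vertex, the bags containing it form a connected subtree. All three properties hold, so this is a valid tree decomposition of width max|bag| − 1 = 2, and hence tw(G) ≤ 2.

Yes; width 2.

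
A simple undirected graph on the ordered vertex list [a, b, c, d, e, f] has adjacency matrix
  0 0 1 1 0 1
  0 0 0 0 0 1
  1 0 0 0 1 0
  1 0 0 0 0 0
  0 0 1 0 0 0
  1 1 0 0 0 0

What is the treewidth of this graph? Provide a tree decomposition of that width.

Treewidth 1.
One optimal decomposition is:
Bags: B1 = {b, f}  B2 = {a, f}  B3 = {a, d}  B4 = {a, c}  B5 = {c, e}
Tree: B1–B2, B2–B3, B2–B4, B4–B5

Each bag holds 2 vertices, so the decomposition has width 1, which upper-bounds the treewidth. Since G has at least one edge (e.g. b–f), it is not an edgeless graph, so tw(G) ≥ 1. Hence tw(G) = 1 exactly.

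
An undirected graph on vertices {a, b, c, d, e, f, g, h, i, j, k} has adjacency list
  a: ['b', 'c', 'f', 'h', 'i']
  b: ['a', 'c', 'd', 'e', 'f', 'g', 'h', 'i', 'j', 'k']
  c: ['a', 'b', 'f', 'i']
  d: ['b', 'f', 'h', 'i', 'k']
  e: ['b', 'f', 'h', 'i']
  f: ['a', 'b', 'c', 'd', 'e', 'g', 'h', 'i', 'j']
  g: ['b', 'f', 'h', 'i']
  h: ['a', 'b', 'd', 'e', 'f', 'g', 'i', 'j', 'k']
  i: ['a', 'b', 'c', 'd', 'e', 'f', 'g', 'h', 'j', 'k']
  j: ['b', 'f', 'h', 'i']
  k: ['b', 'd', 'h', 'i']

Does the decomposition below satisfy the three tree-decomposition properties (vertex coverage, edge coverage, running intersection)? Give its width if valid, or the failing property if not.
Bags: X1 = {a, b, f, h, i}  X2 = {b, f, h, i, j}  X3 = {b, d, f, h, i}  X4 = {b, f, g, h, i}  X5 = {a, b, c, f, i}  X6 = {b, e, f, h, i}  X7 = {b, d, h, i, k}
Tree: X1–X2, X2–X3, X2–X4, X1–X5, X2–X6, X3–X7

Yes; width 4.

Every vertex of G appears in some bag (union = {a, b, c, d, e, f, g, h, i, j, k}); every edge is covered by a bag; and for each vertex v the set of bags containing v is connected in the bag tree. The decomposition is therefore valid. The largest bag has 5 vertices, so the width is 4.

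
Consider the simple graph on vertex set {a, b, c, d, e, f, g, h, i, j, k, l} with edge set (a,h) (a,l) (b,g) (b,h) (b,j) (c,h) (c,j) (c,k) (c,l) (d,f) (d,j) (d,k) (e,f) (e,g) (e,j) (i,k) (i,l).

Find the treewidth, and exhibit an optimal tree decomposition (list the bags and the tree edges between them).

Each bag holds 4 vertices, so the decomposition has width 3, which upper-bounds the treewidth. For the lower bound: the 4 vertex sets {e,f,g}, {b}, {j}, {c,d,h,k} are disjoint, each induces a connected subgraph, and every pair is joined by at least one edge of G. Contracting each set to a single vertex therefore yields K_{4} as a minor, and since treewidth is minor-monotone, tw(G) ≥ tw(K_{4}) = 3. Therefore the treewidth is 3.

Treewidth 3.
Bags: B1 = {b, e, f, g}  B2 = {b, e, f, j}  B3 = {b, d, f, j}  B4 = {b, d, h, j}  B5 = {c, d, h, j}  B6 = {c, d, h, k}  B7 = {a, c, h, k}  B8 = {a, c, k, l}  B9 = {a, i, k, l}
Tree: B1–B2, B2–B3, B3–B4, B4–B5, B5–B6, B6–B7, B7–B8, B8–B9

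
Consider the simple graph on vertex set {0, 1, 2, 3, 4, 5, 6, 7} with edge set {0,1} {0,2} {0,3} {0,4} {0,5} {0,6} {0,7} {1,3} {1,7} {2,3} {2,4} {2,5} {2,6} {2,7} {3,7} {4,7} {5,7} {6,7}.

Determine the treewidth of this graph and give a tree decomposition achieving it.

Treewidth 3.
One optimal decomposition is:
Bags: B1 = {0, 2, 5, 7}  B2 = {0, 2, 4, 7}  B3 = {0, 2, 3, 7}  B4 = {0, 1, 3, 7}  B5 = {0, 2, 6, 7}
Tree: B1–B2, B2–B3, B3–B4, B1–B5

Every bag has size at most 4, so the width is 4 − 1 = 3 and tw(G) ≤ 3. Conversely, {0, 1, 3, 7} is a clique of size 4, and the vertices of any clique must share a bag in every tree decomposition; so some bag has ≥ 4 vertices and tw(G) ≥ 3. Therefore the treewidth is 3.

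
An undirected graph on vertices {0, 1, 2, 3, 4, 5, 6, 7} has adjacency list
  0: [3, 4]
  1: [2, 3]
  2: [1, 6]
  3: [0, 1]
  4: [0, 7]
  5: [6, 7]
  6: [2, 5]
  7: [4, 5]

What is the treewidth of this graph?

2

A width-2 tree decomposition is:
Bags: B1 = {0, 3, 4}  B2 = {3, 4, 7}  B3 = {3, 5, 7}  B4 = {3, 5, 6}  B5 = {2, 3, 6}  B6 = {1, 2, 3}
Tree: B1–B2, B2–B3, B3–B4, B4–B5, B5–B6
Every bag has size at most 3, so the width is 3 − 1 = 2 and tw(G) ≤ 2. Since 3–0–4–7–5–6–2–1–3 is a cycle in G, G is not acyclic. Forests are exactly the graphs of treewidth ≤ 1, so tw(G) ≥ 2. Hence tw(G) = 2 exactly.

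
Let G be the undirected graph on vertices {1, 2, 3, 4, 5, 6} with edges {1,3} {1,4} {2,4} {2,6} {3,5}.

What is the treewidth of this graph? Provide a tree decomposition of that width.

Treewidth 1.
One optimal decomposition is:
Bags: B1 = {2, 6}  B2 = {2, 4}  B3 = {1, 4}  B4 = {1, 3}  B5 = {3, 5}
Tree: B1–B2, B2–B3, B3–B4, B4–B5

Every bag has size at most 2, so the width is 2 − 1 = 1 and tw(G) ≤ 1. Since G has at least one edge (e.g. 6–2), it is not an edgeless graph, so tw(G) ≥ 1. Therefore the treewidth is 1.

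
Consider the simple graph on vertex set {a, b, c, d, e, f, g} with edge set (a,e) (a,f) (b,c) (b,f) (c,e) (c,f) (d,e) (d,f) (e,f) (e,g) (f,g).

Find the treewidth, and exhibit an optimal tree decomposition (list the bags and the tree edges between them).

Each bag holds 3 vertices, so the decomposition has width 2, which upper-bounds the treewidth. Conversely, {d, e, f} is a clique of size 3, and the vertices of any clique must share a bag in every tree decomposition; so some bag has ≥ 3 vertices and tw(G) ≥ 2. Combining the bounds, tw(G) = 2.

Treewidth 2.
One optimal decomposition is:
Bags: B1 = {e, f, g}  B2 = {d, e, f}  B3 = {a, e, f}  B4 = {c, e, f}  B5 = {b, c, f}
Tree: B1–B2, B2–B3, B1–B4, B4–B5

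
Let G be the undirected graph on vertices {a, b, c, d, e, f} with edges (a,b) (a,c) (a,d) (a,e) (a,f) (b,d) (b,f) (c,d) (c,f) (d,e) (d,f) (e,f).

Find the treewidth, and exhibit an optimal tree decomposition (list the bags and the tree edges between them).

Treewidth 3.
One optimal decomposition is:
Bags: B1 = {a, d, e, f}  B2 = {a, c, d, f}  B3 = {a, b, d, f}
Tree: B1–B2, B1–B3

The largest bag has 4 vertices, giving width 3; this decomposition certifies tw(G) ≤ 3. Conversely, {a, d, e, f} is a clique of size 4, and the vertices of any clique must share a bag in every tree decomposition; so some bag has ≥ 4 vertices and tw(G) ≥ 3. Combining the bounds, tw(G) = 3.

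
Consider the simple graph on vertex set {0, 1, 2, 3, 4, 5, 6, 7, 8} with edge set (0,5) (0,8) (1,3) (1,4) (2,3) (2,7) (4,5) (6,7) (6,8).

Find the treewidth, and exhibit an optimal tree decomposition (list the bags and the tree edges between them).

Treewidth 2.
One optimal decomposition is:
Bags: B1 = {2, 6, 7}  B2 = {2, 3, 6}  B3 = {1, 3, 6}  B4 = {1, 4, 6}  B5 = {4, 5, 6}  B6 = {0, 5, 6}  B7 = {0, 6, 8}
Tree: B1–B2, B2–B3, B3–B4, B4–B5, B5–B6, B6–B7

The largest bag has 3 vertices, giving width 2; this decomposition certifies tw(G) ≤ 2. The edges 6–7–2–3–1–4–5–0–8–6 form a cycle, so G is not a tree and its treewidth is at least 2. Hence tw(G) = 2 exactly.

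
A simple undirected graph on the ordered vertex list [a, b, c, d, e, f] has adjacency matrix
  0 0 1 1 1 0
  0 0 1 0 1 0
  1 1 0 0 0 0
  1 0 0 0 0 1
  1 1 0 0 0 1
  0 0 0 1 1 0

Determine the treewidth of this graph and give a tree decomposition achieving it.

Treewidth 2.
One such decomposition:
Bags: B1 = {a, d, f}  B2 = {a, e, f}  B3 = {a, c, e}  B4 = {b, c, e}
Tree: B1–B2, B2–B3, B3–B4

The largest bag has 3 vertices, giving width 2; this decomposition certifies tw(G) ≤ 2. The edges d–f–e–a–d form a cycle, so G is not a tree and its treewidth is at least 2. The upper and lower bounds meet at 2, so that is the treewidth.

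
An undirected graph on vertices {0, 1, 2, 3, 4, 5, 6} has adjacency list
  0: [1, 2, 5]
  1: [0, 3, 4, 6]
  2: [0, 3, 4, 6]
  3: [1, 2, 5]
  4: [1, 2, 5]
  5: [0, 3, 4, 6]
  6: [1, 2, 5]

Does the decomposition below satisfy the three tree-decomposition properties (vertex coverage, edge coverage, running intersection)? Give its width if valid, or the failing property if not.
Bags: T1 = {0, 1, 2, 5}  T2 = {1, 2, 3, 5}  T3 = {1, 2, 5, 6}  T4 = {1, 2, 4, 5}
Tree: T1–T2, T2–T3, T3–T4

Yes; width 3.

Every vertex of G appears in some bag (union = {0, 1, 2, 3, 4, 5, 6}); every edge is covered by a bag; and for each vertex v the set of bags containing v is connected in the bag tree. The decomposition is therefore valid. The largest bag has 4 vertices, so the width is 3.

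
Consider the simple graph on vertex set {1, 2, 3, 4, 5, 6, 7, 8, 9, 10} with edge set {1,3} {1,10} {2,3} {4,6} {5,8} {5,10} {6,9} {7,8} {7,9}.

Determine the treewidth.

1

A width-1 tree decomposition is:
Bags: B1 = {2, 3}  B2 = {1, 3}  B3 = {1, 10}  B4 = {5, 10}  B5 = {5, 8}  B6 = {7, 8}  B7 = {7, 9}  B8 = {6, 9}  B9 = {4, 6}
Tree: B1–B2, B2–B3, B3–B4, B4–B5, B5–B6, B6–B7, B7–B8, B8–B9
Every bag has size at most 2, so the width is 2 − 1 = 1 and tw(G) ≤ 1. Since G has at least one edge (e.g. 2–3), it is not an edgeless graph, so tw(G) ≥ 1. Combining the bounds, tw(G) = 1.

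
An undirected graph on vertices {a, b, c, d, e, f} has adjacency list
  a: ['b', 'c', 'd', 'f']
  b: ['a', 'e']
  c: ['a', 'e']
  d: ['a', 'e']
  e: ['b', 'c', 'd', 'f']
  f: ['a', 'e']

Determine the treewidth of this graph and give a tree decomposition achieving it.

Treewidth 2.
Bags: B1 = {a, b, e}  B2 = {a, d, e}  B3 = {a, e, f}  B4 = {a, c, e}
Tree: B1–B2, B2–B3, B3–B4

Each bag holds 3 vertices, so the decomposition has width 2, which upper-bounds the treewidth. For the lower bound, G contains the cycle a–b–e–d–a, so G is not a forest; only forests have treewidth ≤ 1, hence tw(G) ≥ 2. Therefore the treewidth is 2.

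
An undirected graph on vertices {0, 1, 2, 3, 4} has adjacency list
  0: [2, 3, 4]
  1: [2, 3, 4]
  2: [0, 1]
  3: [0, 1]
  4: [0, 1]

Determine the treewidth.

A width-2 tree decomposition is:
Bags: B1 = {0, 1, 4}  B2 = {0, 1, 3}  B3 = {0, 1, 2}
Tree: B1–B2, B2–B3
Every bag has size at most 3, so the width is 3 − 1 = 2 and tw(G) ≤ 2. For the lower bound, G contains the cycle 1–4–0–3–1, so G is not a forest; only forests have treewidth ≤ 1, hence tw(G) ≥ 2. Hence tw(G) = 2 exactly.

2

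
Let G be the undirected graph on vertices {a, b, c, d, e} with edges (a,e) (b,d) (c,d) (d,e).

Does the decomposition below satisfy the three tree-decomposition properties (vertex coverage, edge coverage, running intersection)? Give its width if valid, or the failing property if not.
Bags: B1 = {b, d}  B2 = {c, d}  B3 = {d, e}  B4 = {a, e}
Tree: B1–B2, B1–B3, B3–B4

Vertex coverage: the bags together contain {a, b, c, d, e}, the full vertex set. Edge coverage: each edge of G has both endpoints in at least one bag. Running intersection: for every vertex, the bags containing it form a connected subtree. All three properties hold, so this is a valid tree decomposition of width max|bag| − 1 = 1, and hence tw(G) ≤ 1.

Yes; width 1.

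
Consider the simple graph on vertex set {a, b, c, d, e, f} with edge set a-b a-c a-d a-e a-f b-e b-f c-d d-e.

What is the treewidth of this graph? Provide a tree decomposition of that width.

Treewidth 2.
One such decomposition:
Bags: B1 = {a, c, d}  B2 = {a, d, e}  B3 = {a, b, e}  B4 = {a, b, f}
Tree: B1–B2, B2–B3, B3–B4

Each bag holds 3 vertices, so the decomposition has width 2, which upper-bounds the treewidth. Conversely, {a, d, e} is a clique of size 3, and the vertices of any clique must share a bag in every tree decomposition; so some bag has ≥ 3 vertices and tw(G) ≥ 2. Combining the bounds, tw(G) = 2.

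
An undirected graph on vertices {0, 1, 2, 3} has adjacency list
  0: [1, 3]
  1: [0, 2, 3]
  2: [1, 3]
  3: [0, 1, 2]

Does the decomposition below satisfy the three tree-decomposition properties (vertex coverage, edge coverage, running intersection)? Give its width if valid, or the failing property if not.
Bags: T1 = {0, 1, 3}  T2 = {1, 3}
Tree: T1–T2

No — vertex 2 appears in no bag.

A tree decomposition must satisfy three properties: every vertex lies in some bag; for every edge, both endpoints lie together in some bag; and for every vertex, the bags containing it form a connected subtree. Here vertex 2 appears in no bag, so the decomposition is invalid.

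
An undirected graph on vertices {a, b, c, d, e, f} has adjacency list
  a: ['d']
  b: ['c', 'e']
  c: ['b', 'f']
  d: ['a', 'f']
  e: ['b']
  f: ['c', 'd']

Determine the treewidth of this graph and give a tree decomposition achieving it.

Treewidth 1.
One optimal decomposition is:
Bags: B1 = {a, d}  B2 = {d, f}  B3 = {c, f}  B4 = {b, c}  B5 = {b, e}
Tree: B1–B2, B2–B3, B3–B4, B4–B5

Each bag holds 2 vertices, so the decomposition has width 1, which upper-bounds the treewidth. Any graph with an edge has treewidth ≥ 1, and G has the edge a–d. Hence tw(G) = 1 exactly.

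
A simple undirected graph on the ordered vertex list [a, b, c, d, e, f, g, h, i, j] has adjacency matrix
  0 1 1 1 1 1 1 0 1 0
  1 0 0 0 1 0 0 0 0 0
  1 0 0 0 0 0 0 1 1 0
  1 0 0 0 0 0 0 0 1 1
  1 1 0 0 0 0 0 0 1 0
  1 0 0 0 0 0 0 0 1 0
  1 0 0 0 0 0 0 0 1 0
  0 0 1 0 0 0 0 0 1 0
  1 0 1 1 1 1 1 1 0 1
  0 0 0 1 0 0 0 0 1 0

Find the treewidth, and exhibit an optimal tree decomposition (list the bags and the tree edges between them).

Each bag holds 3 vertices, so the decomposition has width 2, which upper-bounds the treewidth. For the lower bound, the 3 vertices {a, b, e} are pairwise adjacent, and any tree decomposition puts a clique entirely inside one bag — forcing width ≥ 2. The upper and lower bounds meet at 2, so that is the treewidth.

Treewidth 2.
Bags: B1 = {a, d, i}  B2 = {a, e, i}  B3 = {a, c, i}  B4 = {c, h, i}  B5 = {a, f, i}  B6 = {a, g, i}  B7 = {a, b, e}  B8 = {d, i, j}
Tree: B1–B2, B1–B3, B3–B4, B2–B5, B2–B6, B2–B7, B1–B8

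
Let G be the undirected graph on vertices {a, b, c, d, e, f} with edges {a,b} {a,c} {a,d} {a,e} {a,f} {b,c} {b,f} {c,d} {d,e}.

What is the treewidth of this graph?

2

A width-2 tree decomposition is:
Bags: B1 = {a, b, c}  B2 = {a, b, f}  B3 = {a, c, d}  B4 = {a, d, e}
Tree: B1–B2, B1–B3, B3–B4
Every bag has size at most 3, so the width is 3 − 1 = 2 and tw(G) ≤ 2. On the other hand G contains the 3-clique {a, d, e}. A clique must lie in a single bag of any decomposition, so no decomposition can have width below 2. Hence tw(G) = 2 exactly.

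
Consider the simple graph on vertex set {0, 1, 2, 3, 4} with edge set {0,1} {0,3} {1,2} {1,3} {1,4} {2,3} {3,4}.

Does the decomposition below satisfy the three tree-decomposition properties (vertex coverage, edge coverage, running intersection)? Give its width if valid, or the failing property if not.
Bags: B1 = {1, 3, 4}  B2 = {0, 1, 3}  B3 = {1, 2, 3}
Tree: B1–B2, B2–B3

Every vertex of G appears in some bag (union = {0, 1, 2, 3, 4}); every edge is covered by a bag; and for each vertex v the set of bags containing v is connected in the bag tree. The decomposition is therefore valid. The largest bag has 3 vertices, so the width is 2.

Yes; width 2.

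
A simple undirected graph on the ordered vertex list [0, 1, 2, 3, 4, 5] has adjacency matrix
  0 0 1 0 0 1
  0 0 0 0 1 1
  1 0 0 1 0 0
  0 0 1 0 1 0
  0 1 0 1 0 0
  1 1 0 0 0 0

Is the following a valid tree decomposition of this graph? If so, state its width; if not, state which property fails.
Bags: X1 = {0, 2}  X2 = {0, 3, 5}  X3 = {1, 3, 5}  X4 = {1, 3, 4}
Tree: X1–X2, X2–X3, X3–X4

No — edge (3,2) lies in no bag.

A tree decomposition must satisfy three properties: every vertex lies in some bag; for every edge, both endpoints lie together in some bag; and for every vertex, the bags containing it form a connected subtree. Here edge (3,2) lies in no bag, so the decomposition is invalid.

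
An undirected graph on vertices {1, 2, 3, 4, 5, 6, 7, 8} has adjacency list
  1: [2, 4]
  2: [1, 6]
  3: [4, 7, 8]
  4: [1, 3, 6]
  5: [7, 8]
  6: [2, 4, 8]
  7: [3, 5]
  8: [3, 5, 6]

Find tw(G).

A width-2 tree decomposition is:
Bags: B1 = {3, 5, 7}  B2 = {3, 5, 8}  B3 = {3, 4, 8}  B4 = {4, 6, 8}  B5 = {1, 4, 6}  B6 = {1, 2, 6}
Tree: B1–B2, B2–B3, B3–B4, B4–B5, B5–B6
The largest bag has 3 vertices, giving width 2; this decomposition certifies tw(G) ≤ 2. The edges 7–5–8–3–7 form a cycle, so G is not a tree and its treewidth is at least 2. The upper and lower bounds meet at 2, so that is the treewidth.

2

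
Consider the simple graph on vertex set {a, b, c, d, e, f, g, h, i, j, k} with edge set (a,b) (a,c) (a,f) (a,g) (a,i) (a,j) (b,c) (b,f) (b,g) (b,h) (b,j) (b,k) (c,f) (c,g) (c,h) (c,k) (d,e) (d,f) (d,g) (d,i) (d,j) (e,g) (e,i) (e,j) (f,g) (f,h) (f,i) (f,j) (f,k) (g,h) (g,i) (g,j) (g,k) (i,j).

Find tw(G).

A width-4 tree decomposition is:
Bags: B1 = {a, f, g, i, j}  B2 = {d, f, g, i, j}  B3 = {a, b, f, g, j}  B4 = {a, b, c, f, g}  B5 = {b, c, f, g, h}  B6 = {d, e, g, i, j}  B7 = {b, c, f, g, k}
Tree: B1–B2, B1–B3, B3–B4, B4–B5, B2–B6, B5–B7
The largest bag has 5 vertices, giving width 4; this decomposition certifies tw(G) ≤ 4. Conversely, {d, e, g, i, j} is a clique of size 5, and the vertices of any clique must share a bag in every tree decomposition; so some bag has ≥ 5 vertices and tw(G) ≥ 4. The upper and lower bounds meet at 4, so that is the treewidth.

4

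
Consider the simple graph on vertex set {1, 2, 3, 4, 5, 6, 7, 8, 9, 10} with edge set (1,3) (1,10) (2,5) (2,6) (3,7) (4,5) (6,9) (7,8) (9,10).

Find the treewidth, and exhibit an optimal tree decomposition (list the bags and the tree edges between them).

Treewidth 1.
One such decomposition:
Bags: B1 = {7, 8}  B2 = {3, 7}  B3 = {1, 3}  B4 = {1, 10}  B5 = {9, 10}  B6 = {6, 9}  B7 = {2, 6}  B8 = {2, 5}  B9 = {4, 5}
Tree: B1–B2, B2–B3, B3–B4, B4–B5, B5–B6, B6–B7, B7–B8, B8–B9

Each bag holds 2 vertices, so the decomposition has width 1, which upper-bounds the treewidth. Any graph with an edge has treewidth ≥ 1, and G has the edge 8–7. Combining the bounds, tw(G) = 1.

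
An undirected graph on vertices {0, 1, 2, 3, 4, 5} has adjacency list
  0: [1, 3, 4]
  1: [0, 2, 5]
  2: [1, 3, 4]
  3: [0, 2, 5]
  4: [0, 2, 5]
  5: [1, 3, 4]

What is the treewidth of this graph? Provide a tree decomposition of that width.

Treewidth 3.
One such decomposition:
Bags: B1 = {0, 2, 4, 5}  B2 = {0, 2, 3, 5}  B3 = {0, 1, 2, 5}
Tree: B1–B2, B2–B3

Each bag holds 4 vertices, so the decomposition has width 3, which upper-bounds the treewidth. For the lower bound: the 4 vertex sets {2,4}, {0,3}, {5}, {1} are disjoint, each induces a connected subgraph, and every pair is joined by at least one edge of G. Contracting each set to a single vertex therefore yields K_{4} as a minor, and since treewidth is minor-monotone, tw(G) ≥ tw(K_{4}) = 3. Combining the bounds, tw(G) = 3.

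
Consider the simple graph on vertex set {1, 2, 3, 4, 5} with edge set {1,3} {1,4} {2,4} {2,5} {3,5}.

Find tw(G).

A width-2 tree decomposition is:
Bags: B1 = {2, 4, 5}  B2 = {1, 4, 5}  B3 = {1, 3, 5}
Tree: B1–B2, B2–B3
Each bag holds 3 vertices, so the decomposition has width 2, which upper-bounds the treewidth. For the lower bound, G contains the cycle 5–2–4–1–3–5, so G is not a forest; only forests have treewidth ≤ 1, hence tw(G) ≥ 2. Combining the bounds, tw(G) = 2.

2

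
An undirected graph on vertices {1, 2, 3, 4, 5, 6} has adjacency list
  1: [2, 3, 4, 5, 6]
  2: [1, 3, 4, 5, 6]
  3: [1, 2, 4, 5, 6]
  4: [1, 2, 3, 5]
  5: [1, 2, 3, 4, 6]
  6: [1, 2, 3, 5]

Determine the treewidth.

4

A width-4 tree decomposition is:
Bags: B1 = {1, 2, 3, 5, 6}  B2 = {1, 2, 3, 4, 5}
Tree: B1–B2
Each bag holds 5 vertices, so the decomposition has width 4, which upper-bounds the treewidth. On the other hand G contains the 5-clique {1, 2, 3, 4, 5}. A clique must lie in a single bag of any decomposition, so no decomposition can have width below 4. The upper and lower bounds meet at 4, so that is the treewidth.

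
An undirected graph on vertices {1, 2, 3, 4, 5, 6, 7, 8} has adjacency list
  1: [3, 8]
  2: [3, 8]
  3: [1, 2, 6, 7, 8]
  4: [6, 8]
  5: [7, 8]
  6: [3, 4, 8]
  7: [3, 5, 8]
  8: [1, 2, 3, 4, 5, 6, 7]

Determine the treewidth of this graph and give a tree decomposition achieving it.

Treewidth 2.
One such decomposition:
Bags: B1 = {3, 7, 8}  B2 = {5, 7, 8}  B3 = {1, 3, 8}  B4 = {3, 6, 8}  B5 = {4, 6, 8}  B6 = {2, 3, 8}
Tree: B1–B2, B1–B3, B3–B4, B4–B5, B3–B6

Each bag holds 3 vertices, so the decomposition has width 2, which upper-bounds the treewidth. On the other hand G contains the 3-clique {1, 3, 8}. A clique must lie in a single bag of any decomposition, so no decomposition can have width below 2. The upper and lower bounds meet at 2, so that is the treewidth.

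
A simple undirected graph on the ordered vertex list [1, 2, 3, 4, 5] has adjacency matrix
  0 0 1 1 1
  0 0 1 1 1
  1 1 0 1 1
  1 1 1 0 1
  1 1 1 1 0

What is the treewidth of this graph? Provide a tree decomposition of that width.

Treewidth 3.
One such decomposition:
Bags: B1 = {2, 3, 4, 5}  B2 = {1, 3, 4, 5}
Tree: B1–B2

Every bag has size at most 4, so the width is 4 − 1 = 3 and tw(G) ≤ 3. Conversely, {1, 3, 4, 5} is a clique of size 4, and the vertices of any clique must share a bag in every tree decomposition; so some bag has ≥ 4 vertices and tw(G) ≥ 3. Hence tw(G) = 3 exactly.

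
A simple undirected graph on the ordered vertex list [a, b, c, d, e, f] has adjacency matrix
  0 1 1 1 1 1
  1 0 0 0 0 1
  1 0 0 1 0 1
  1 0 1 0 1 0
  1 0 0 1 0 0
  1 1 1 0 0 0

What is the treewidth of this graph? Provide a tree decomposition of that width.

The largest bag has 3 vertices, giving width 2; this decomposition certifies tw(G) ≤ 2. Conversely, {a, d, e} is a clique of size 3, and the vertices of any clique must share a bag in every tree decomposition; so some bag has ≥ 3 vertices and tw(G) ≥ 2. Combining the bounds, tw(G) = 2.

Treewidth 2.
One optimal decomposition is:
Bags: B1 = {a, d, e}  B2 = {a, c, d}  B3 = {a, c, f}  B4 = {a, b, f}
Tree: B1–B2, B2–B3, B3–B4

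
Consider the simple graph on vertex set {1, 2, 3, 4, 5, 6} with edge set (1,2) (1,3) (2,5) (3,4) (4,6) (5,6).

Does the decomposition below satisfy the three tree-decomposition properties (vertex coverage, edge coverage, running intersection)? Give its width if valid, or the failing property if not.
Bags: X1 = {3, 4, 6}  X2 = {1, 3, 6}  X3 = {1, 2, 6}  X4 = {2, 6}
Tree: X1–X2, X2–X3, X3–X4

A tree decomposition must satisfy three properties: every vertex lies in some bag; for every edge, both endpoints lie together in some bag; and for every vertex, the bags containing it form a connected subtree. Here vertex 5 appears in no bag, so the decomposition is invalid.

No — vertex 5 appears in no bag.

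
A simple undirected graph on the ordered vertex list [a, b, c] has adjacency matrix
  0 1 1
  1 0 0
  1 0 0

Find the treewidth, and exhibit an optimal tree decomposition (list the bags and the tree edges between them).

Each bag holds 2 vertices, so the decomposition has width 1, which upper-bounds the treewidth. Any graph with an edge has treewidth ≥ 1, and G has the edge b–a. Therefore the treewidth is 1.

Treewidth 1.
Bags: B1 = {a, b}  B2 = {a, c}
Tree: B1–B2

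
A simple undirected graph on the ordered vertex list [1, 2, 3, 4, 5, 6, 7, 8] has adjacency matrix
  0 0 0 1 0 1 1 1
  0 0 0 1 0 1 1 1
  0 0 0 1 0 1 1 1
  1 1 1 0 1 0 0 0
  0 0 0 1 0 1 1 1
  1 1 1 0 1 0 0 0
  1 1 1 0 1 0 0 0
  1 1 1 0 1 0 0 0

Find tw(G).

4

A width-4 tree decomposition is:
Bags: B1 = {1, 4, 6, 7, 8}  B2 = {2, 4, 6, 7, 8}  B3 = {4, 5, 6, 7, 8}  B4 = {3, 4, 6, 7, 8}
Tree: B1–B2, B2–B3, B3–B4
Each bag holds 5 vertices, so the decomposition has width 4, which upper-bounds the treewidth. For the lower bound: the 5 vertex sets {1,6}, {2,8}, {4,5}, {7}, {3} are disjoint, each induces a connected subgraph, and every pair is joined by at least one edge of G. Contracting each set to a single vertex therefore yields K_{5} as a minor, and since treewidth is minor-monotone, tw(G) ≥ tw(K_{5}) = 4. Hence tw(G) = 4 exactly.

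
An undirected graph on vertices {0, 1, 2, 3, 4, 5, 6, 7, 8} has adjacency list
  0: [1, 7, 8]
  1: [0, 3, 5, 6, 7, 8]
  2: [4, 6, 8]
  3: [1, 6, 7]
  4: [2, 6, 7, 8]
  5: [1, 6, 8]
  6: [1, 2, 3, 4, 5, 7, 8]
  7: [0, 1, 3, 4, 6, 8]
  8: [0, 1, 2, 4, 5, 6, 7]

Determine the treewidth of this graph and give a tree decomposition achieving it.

The largest bag has 4 vertices, giving width 3; this decomposition certifies tw(G) ≤ 3. On the other hand G contains the 4-clique {0, 1, 7, 8}. A clique must lie in a single bag of any decomposition, so no decomposition can have width below 3. Combining the bounds, tw(G) = 3.

Treewidth 3.
One such decomposition:
Bags: B1 = {4, 6, 7, 8}  B2 = {2, 4, 6, 8}  B3 = {1, 6, 7, 8}  B4 = {1, 3, 6, 7}  B5 = {1, 5, 6, 8}  B6 = {0, 1, 7, 8}
Tree: B1–B2, B1–B3, B3–B4, B3–B5, B3–B6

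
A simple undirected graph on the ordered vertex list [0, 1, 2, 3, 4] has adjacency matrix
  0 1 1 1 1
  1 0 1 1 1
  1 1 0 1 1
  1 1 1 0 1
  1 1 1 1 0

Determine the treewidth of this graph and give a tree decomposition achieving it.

With just one bag of size 5, the width is 5 − 1 = 4, so tw(G) ≤ 4. Conversely, {0, 1, 2, 3, 4} is a clique of size 5, and the vertices of any clique must share a bag in every tree decomposition; so some bag has ≥ 5 vertices and tw(G) ≥ 4. Hence tw(G) = 4 exactly.

Treewidth 4.
One such decomposition:
Bags: B1 = {0, 1, 2, 3, 4}
Tree: (single bag)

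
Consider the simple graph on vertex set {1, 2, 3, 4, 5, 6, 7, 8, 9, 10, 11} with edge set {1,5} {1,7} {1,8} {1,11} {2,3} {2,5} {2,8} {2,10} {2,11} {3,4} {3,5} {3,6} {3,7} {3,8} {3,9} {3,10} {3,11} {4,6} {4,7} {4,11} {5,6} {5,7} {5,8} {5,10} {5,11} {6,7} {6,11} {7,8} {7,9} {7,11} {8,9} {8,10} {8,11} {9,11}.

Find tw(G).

4

A width-4 tree decomposition is:
Bags: B1 = {3, 5, 7, 8, 11}  B2 = {3, 5, 6, 7, 11}  B3 = {1, 5, 7, 8, 11}  B4 = {3, 7, 8, 9, 11}  B5 = {2, 3, 5, 8, 11}  B6 = {2, 3, 5, 8, 10}  B7 = {3, 4, 6, 7, 11}
Tree: B1–B2, B1–B3, B1–B4, B1–B5, B5–B6, B2–B7
Every bag has size at most 5, so the width is 5 − 1 = 4 and tw(G) ≤ 4. For the lower bound, the 5 vertices {1, 5, 7, 8, 11} are pairwise adjacent, and any tree decomposition puts a clique entirely inside one bag — forcing width ≥ 4. Hence tw(G) = 4 exactly.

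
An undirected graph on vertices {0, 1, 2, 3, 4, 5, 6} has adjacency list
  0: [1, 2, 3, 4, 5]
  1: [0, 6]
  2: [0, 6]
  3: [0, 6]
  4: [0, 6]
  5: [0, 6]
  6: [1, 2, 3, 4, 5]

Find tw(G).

A width-2 tree decomposition is:
Bags: B1 = {0, 4, 6}  B2 = {0, 5, 6}  B3 = {0, 2, 6}  B4 = {0, 1, 6}  B5 = {0, 3, 6}
Tree: B1–B2, B2–B3, B3–B4, B4–B5
Every bag has size at most 3, so the width is 3 − 1 = 2 and tw(G) ≤ 2. Since 0–4–6–5–0 is a cycle in G, G is not acyclic. Forests are exactly the graphs of treewidth ≤ 1, so tw(G) ≥ 2. Hence tw(G) = 2 exactly.

2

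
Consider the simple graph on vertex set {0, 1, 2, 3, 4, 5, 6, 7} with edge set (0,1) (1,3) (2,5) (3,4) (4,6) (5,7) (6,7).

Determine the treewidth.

1

A width-1 tree decomposition is:
Bags: B1 = {0, 1}  B2 = {1, 3}  B3 = {3, 4}  B4 = {4, 6}  B5 = {6, 7}  B6 = {5, 7}  B7 = {2, 5}
Tree: B1–B2, B2–B3, B3–B4, B4–B5, B5–B6, B6–B7
Each bag holds 2 vertices, so the decomposition has width 1, which upper-bounds the treewidth. Since G has at least one edge (e.g. 0–1), it is not an edgeless graph, so tw(G) ≥ 1. Combining the bounds, tw(G) = 1.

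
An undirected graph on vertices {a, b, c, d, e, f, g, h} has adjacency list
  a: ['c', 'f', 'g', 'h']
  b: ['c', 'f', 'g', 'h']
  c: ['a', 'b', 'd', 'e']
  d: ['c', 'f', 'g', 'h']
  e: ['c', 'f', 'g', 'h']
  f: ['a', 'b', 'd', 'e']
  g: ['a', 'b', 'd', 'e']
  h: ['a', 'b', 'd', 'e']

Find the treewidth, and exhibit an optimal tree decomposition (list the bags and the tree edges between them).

Every bag has size at most 5, so the width is 5 − 1 = 4 and tw(G) ≤ 4. For the lower bound: the 5 vertex sets {e,g}, {d,f}, {b,c}, {h}, {a} are disjoint, each induces a connected subgraph, and every pair is joined by at least one edge of G. Contracting each set to a single vertex therefore yields K_{5} as a minor, and since treewidth is minor-monotone, tw(G) ≥ tw(K_{5}) = 4. The upper and lower bounds meet at 4, so that is the treewidth.

Treewidth 4.
Bags: B1 = {c, e, f, g, h}  B2 = {c, d, f, g, h}  B3 = {b, c, f, g, h}  B4 = {a, c, f, g, h}
Tree: B1–B2, B2–B3, B3–B4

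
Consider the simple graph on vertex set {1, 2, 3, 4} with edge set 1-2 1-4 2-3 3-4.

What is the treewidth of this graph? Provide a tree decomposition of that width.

Each bag holds 3 vertices, so the decomposition has width 2, which upper-bounds the treewidth. The edges 4–3–2–1–4 form a cycle, so G is not a tree and its treewidth is at least 2. Therefore the treewidth is 2.

Treewidth 2.
Bags: B1 = {2, 3, 4}  B2 = {1, 2, 4}
Tree: B1–B2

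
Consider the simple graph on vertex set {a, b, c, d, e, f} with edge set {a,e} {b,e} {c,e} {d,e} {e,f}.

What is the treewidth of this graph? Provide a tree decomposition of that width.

Each bag holds 2 vertices, so the decomposition has width 1, which upper-bounds the treewidth. Any graph with an edge has treewidth ≥ 1, and G has the edge b–e. Therefore the treewidth is 1.

Treewidth 1.
One optimal decomposition is:
Bags: B1 = {b, e}  B2 = {a, e}  B3 = {c, e}  B4 = {e, f}  B5 = {d, e}
Tree: B1–B2, B1–B3, B1–B4, B2–B5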